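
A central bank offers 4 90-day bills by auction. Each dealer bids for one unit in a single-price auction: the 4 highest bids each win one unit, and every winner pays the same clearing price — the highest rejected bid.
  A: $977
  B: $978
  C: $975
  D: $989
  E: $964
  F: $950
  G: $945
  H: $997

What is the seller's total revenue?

Ordering the bids: 997 (H), 989 (D), 978 (B), 977 (A), 975 (C), 964 (E), …
Top 4: H, D, B, A.
First losing bid is C's $975, which sets the uniform price.
Total revenue = 4 × $975 = $3,900.

Total revenue: $3,900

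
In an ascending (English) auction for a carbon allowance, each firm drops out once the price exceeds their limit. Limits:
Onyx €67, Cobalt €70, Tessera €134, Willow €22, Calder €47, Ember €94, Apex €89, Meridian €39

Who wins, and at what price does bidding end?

Ascending (English) auction: the price rises until one bidder remains; the winner pays the price at which the last rival dropped out.
Limits in order: 134 (Tessera) > 94 (Ember) > 89 (Apex) > 70 (Cobalt) > 67 (Onyx) > 47 (Calder) > …
Ember is the last rival to drop out, at €94; Tessera remains and wins at that price.

Tessera wins at €94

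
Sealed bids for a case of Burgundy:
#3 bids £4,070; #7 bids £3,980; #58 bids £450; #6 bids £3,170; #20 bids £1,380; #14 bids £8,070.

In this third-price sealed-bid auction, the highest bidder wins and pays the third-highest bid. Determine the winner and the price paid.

Bids in order: 8,070 (#14) > 4,070 (#3) > 3,980 (#7) > 3,170 (#6) > 1,380 (#20) > 450 (#58)
#14 is highest; pays the third-highest bid, £3,980.

#14 pays £3,980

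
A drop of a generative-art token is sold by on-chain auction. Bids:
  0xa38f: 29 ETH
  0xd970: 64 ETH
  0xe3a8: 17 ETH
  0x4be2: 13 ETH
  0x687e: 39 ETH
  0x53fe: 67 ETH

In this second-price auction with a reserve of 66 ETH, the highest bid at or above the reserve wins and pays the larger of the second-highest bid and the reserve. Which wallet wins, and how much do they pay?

0x53fe pays 66 ETH

Bids in order: 67 (0x53fe) > 64 (0xd970) > 39 (0x687e) > 29 (0xa38f) > 17 (0xe3a8) > 13 (0x4be2)
0x53fe has the top bid at or above the reserve (67 ETH).
max(second-highest 64 ETH, reserve 66 ETH) = 66 ETH.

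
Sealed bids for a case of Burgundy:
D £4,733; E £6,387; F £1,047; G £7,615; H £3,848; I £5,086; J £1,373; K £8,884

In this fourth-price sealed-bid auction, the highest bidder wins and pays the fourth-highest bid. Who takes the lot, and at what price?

Bids ranked: 8,884 (K) > 7,615 (G) > 6,387 (E) > 5,086 (I) > 4,733 (D) > 3,848 (H) > …
K is highest; pays the fourth-highest bid, £5,086.

K pays £5,086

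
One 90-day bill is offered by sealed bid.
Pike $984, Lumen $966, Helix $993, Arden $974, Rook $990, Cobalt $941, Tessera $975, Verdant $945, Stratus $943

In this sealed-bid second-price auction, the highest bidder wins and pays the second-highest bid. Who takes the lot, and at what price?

Helix pays $990

Sealed-bid second-price auction: the highest bidder wins and pays the second-highest bid.
Bids in order: 993 (Helix) > 990 (Rook) > 984 (Pike) > 975 (Tessera) > 974 (Arden) > 966 (Lumen) > …
Helix is highest; pays the second-highest bid, $990.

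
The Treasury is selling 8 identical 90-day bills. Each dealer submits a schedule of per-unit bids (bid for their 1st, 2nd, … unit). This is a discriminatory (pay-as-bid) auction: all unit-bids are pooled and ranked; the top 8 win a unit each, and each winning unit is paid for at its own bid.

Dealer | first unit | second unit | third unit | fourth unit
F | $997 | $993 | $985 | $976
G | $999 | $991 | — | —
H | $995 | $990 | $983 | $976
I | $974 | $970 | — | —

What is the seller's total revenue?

Total revenue: $7,933

All unit-bids, highest first — top 8: 999 (G-1), 997 (F-1), 995 (H-1), 993 (F-2), 991 (G-2), 990 (H-2), 985 (F-3), 983 (H-3)
Next rejected bid: $976 (not a price — pay-as-bid).
Each winning unit pays its own bid.
Revenue = 999 + 997 + 995 + 993 + 991 + 990 + 985 + 983 = $7,933.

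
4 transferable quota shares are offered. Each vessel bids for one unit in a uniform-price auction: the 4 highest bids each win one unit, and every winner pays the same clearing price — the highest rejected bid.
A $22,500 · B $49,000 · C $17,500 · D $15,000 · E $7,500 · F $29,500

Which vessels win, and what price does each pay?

B, F, A, C; each pays $15,000

Bids ranked high→low: 49,000 (B), 29,500 (F), 22,500 (A), 17,500 (C), 15,000 (D), 7,500 (E)
Winners (4 units): B, F, A, C.
Clearing price = highest rejected bid = $15,000.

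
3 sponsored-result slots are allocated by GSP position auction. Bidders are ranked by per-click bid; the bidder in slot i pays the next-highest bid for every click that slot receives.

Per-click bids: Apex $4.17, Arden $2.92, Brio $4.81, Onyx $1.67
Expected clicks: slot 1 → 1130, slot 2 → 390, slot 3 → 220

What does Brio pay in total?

Brio pays $4712.10

Sorting advertisers: $4.81 (Brio) > $4.17 (Apex) > $2.92 (Arden) > $1.67 (Onyx)
Brio holds slot 1 → pays next bid $4.17 × 1130 clicks = $4712.10.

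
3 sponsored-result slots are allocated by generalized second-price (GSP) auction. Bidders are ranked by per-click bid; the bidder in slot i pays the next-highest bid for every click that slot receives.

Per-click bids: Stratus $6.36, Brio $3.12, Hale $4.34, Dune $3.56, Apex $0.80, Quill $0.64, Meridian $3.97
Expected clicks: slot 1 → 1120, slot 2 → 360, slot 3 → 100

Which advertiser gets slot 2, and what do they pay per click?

Ranked by bid: $6.36 (Stratus) > $4.34 (Hale) > $3.97 (Meridian) > $3.56 (Dune) > …
Slot 2 goes to the second-ranked bidder, Hale, who pays the next bid down: $3.97/click.

Hale; $3.97 per click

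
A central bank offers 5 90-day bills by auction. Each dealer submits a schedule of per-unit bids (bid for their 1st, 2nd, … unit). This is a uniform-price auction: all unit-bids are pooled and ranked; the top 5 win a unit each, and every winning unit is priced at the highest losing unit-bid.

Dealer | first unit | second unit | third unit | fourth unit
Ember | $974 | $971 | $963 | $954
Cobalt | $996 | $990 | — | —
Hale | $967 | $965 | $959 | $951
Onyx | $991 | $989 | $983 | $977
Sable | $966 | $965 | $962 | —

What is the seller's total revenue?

Total revenue: $4,885

Merging the schedules and taking the best 5: 996 (Cobalt-1), 991 (Onyx-1), 990 (Cobalt-2), 989 (Onyx-2), 983 (Onyx-3)
First bid not allocated: $977.
Allocation: Cobalt 2, Onyx 3. Every unit priced at $977.
Revenue = 5 × 977 = $4,885.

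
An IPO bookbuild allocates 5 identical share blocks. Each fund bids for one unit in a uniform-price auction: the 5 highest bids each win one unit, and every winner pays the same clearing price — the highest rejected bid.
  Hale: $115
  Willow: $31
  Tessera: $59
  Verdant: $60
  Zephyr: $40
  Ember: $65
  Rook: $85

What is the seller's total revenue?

Sorting: 115 (Hale), 85 (Rook), 65 (Ember), 60 (Verdant), 59 (Tessera), 40 (Zephyr), 31 (Willow)
Top 5: Hale, Rook, Ember, Verdant, Tessera.
Clearing price = highest rejected bid = $40.
Total revenue = 5 × $40 = $200.

Total revenue: $200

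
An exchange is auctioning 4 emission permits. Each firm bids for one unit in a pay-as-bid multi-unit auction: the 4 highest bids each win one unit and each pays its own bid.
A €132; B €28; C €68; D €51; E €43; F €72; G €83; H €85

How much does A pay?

A pays €132

Ordering the bids: 132 (A), 85 (H), 83 (G), 72 (F), 68 (C), 51 (D), …
Top 4: A, H, G, F.
A wins → own bid €132.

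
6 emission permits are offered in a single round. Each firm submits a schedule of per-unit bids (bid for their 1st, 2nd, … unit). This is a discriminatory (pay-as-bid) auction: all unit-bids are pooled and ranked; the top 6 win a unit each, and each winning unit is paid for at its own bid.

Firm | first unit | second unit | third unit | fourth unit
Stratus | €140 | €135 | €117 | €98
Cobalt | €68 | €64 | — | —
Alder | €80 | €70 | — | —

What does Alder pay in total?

Pooled unit-bids ranked (top 6): 140 (Stratus-1), 135 (Stratus-2), 117 (Stratus-3), 98 (Stratus-4), 80 (Alder-1), 70 (Alder-2)
Next rejected bid: €68 (not a price — pay-as-bid).
Alder's winning unit-bids: 80 + 70 = €150.

Alder pays €150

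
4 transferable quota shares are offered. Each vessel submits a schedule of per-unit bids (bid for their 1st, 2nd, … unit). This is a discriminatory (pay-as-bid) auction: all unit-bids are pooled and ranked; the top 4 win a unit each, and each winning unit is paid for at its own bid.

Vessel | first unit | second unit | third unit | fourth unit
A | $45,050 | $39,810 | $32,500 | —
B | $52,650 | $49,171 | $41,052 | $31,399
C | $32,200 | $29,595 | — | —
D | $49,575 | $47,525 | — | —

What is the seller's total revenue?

Pooled unit-bids ranked (top 4): 52,650 (B-1), 49,575 (D-1), 49,171 (B-2), 47,525 (D-2)
Next rejected bid: $45,050 (not a price — pay-as-bid).
Each winning unit pays its own bid.
Revenue = 52,650 + 49,575 + 49,171 + 47,525 = $198,921.

Total revenue: $198,921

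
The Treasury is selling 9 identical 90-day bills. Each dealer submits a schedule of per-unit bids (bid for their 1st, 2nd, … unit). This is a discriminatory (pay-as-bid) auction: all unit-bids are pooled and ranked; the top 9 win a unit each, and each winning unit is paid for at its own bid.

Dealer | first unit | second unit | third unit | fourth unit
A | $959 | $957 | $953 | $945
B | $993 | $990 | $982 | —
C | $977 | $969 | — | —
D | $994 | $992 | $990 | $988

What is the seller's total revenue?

Total revenue: $8,875

All unit-bids, highest first — top 9: 994 (D-1), 993 (B-1), 992 (D-2), 990 (B-2), 990 (D-3), 988 (D-4), 982 (B-3), 977 (C-1), 969 (C-2)
Next rejected bid: $959 (not a price — pay-as-bid).
Each winning unit pays its own bid.
Revenue = 994 + 993 + 992 + 990 + 990 + 988 + 982 + 977 + 969 = $8,875.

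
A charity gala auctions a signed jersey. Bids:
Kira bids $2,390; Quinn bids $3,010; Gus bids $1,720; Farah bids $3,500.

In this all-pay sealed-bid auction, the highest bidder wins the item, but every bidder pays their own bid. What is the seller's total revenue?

Total revenue: $10,620

All-pay sealed-bid auction: the highest bidder wins the item, but every bidder pays their own bid.
Bids in order: 3,500 (Farah) > 3,010 (Quinn) > 2,390 (Kira) > 1,720 (Gus)
Every bidder forfeits their bid regardless of winning.
Revenue = 2,390 + 3,010 + 1,720 + 3,500 = $10,620.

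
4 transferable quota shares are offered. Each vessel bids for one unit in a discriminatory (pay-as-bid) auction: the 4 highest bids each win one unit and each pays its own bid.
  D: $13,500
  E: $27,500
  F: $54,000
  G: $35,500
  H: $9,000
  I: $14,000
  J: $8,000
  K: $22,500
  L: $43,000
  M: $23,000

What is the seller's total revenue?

Total revenue: $160,000

Bids ranked high→low: 54,000 (F), 43,000 (L), 35,500 (G), 27,500 (E), 23,000 (M), 22,500 (K), …
Winners (4 units): F, L, G, E.
Total revenue = 54,000 + 43,000 + 35,500 + 27,500 = $160,000.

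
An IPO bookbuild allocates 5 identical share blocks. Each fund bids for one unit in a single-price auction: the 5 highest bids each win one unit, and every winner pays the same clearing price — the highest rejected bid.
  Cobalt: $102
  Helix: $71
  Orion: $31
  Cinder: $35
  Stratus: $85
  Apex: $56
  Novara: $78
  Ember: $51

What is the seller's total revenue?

Ordering the bids: 102 (Cobalt), 85 (Stratus), 78 (Novara), 71 (Helix), 56 (Apex), 51 (Ember), 35 (Cinder), …
Winners (5 units): Cobalt, Stratus, Novara, Helix, Apex.
Highest unsuccessful bid: $51 → clearing price.
Total revenue = 5 × $51 = $255.

Total revenue: $255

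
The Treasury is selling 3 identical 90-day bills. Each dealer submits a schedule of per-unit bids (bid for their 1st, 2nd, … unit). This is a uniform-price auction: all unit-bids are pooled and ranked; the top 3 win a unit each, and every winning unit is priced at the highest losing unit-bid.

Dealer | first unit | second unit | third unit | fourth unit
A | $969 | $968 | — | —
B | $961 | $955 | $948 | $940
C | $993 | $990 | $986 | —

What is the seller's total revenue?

Pooled unit-bids ranked (top 3): 993 (C-1), 990 (C-2), 986 (C-3)
First bid not allocated: $969.
Allocation: C 3. Every unit priced at $969.
Revenue = 3 × 969 = $2,907.

Total revenue: $2,907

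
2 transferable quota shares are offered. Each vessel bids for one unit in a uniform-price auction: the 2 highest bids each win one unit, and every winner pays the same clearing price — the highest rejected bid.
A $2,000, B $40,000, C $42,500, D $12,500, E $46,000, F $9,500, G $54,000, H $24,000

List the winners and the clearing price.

Bids ranked high→low: 54,000 (G), 46,000 (E), 42,500 (C), 40,000 (B), …
Top 2: G, E.
Clearing price = highest rejected bid = $42,500.

G, E; each pays $42,500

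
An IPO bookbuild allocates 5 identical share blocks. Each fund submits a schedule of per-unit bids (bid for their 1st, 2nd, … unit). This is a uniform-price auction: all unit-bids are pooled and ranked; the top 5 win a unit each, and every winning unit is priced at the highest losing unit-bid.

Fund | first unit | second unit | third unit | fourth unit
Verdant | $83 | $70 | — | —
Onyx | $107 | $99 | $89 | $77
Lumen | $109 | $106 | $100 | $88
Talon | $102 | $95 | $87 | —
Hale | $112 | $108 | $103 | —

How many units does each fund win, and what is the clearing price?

Hale 2, Lumen 2, Onyx 1; clearing price $103

Pooled unit-bids ranked (top 5): 112 (Hale-1), 109 (Lumen-1), 108 (Hale-2), 107 (Onyx-1), 106 (Lumen-2)
First bid not allocated: $103.
Allocation: Hale 2, Lumen 2, Onyx 1.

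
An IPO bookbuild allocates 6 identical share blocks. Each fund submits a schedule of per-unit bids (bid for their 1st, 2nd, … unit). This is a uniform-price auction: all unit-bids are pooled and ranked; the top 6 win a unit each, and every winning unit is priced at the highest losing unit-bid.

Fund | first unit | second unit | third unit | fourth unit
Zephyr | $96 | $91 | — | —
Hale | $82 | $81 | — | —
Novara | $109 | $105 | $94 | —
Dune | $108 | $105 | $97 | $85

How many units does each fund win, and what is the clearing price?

Merging the schedules and taking the best 6: 109 (Novara-1), 108 (Dune-1), 105 (Novara-2), 105 (Dune-2), 97 (Dune-3), 96 (Zephyr-1)
Highest rejected unit-bid = $94.
Allocation: Dune 3, Novara 2, Zephyr 1.

Dune 3, Novara 2, Zephyr 1; clearing price $94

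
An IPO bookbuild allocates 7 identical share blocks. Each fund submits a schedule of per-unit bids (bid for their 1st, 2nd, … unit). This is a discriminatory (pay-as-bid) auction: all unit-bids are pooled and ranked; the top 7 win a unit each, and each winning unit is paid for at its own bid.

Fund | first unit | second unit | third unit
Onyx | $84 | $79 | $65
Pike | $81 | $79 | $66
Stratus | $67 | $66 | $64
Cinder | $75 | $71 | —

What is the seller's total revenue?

Merging the schedules and taking the best 7: 84 (Onyx-1), 81 (Pike-1), 79 (Onyx-2), 79 (Pike-2), 75 (Cinder-1), 71 (Cinder-2), 67 (Stratus-1)
Next rejected bid: $66 (not a price — pay-as-bid).
Each winning unit pays its own bid.
Revenue = 84 + 81 + 79 + 79 + 75 + 71 + 67 = $536.

Total revenue: $536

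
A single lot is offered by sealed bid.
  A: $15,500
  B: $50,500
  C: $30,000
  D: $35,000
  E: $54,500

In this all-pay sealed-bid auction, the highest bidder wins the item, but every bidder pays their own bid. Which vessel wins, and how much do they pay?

All-pay sealed-bid auction: the highest bidder wins the item, but every bidder pays their own bid.
Bids in order: 54,500 (E) > 50,500 (B) > 35,000 (D) > 30,000 (C) > 15,500 (A)
E is highest and takes the item; every bidder forfeits their bid.

E pays $54,500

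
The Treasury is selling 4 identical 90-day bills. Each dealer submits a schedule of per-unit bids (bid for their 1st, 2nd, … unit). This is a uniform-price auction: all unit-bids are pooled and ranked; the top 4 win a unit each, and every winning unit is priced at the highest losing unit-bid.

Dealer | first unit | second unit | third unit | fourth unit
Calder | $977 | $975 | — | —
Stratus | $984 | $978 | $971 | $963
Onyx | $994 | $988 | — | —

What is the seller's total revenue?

Total revenue: $3,908

Merging the schedules and taking the best 4: 994 (Onyx-1), 988 (Onyx-2), 984 (Stratus-1), 978 (Stratus-2)
First bid not allocated: $977.
Allocation: Onyx 2, Stratus 2. Every unit priced at $977.
Revenue = 4 × 977 = $3,908.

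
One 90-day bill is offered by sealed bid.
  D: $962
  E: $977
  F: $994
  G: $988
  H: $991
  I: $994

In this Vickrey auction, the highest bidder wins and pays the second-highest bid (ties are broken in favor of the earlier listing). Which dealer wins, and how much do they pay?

F pays $994

Vickrey auction: the highest bidder wins and pays the second-highest bid.
Bids in order: 994 (F) > 994 (I) > 991 (H) > 988 (G) > 977 (E) > 962 (D)
Tie at $994 → F wins by tie-break.
F is highest; pays the second-highest bid, $994.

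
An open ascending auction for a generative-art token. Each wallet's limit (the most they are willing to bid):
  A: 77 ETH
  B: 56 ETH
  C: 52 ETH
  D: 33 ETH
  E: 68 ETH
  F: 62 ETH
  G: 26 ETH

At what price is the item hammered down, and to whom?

A wins at 68 ETH

Sorting limits: 77 (A) > 68 (E) > 62 (F) > 56 (B) > 52 (C) > 33 (D) > …
Bidding ends when E exits at 68 ETH; A takes it.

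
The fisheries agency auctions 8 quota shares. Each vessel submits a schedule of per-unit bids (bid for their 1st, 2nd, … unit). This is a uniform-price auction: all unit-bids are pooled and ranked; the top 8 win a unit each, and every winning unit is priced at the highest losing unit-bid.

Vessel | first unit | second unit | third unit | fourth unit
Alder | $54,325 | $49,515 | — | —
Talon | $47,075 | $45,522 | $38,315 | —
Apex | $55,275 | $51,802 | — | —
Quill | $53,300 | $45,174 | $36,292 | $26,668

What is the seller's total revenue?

All unit-bids, highest first — top 8: 55,275 (Apex-1), 54,325 (Alder-1), 53,300 (Quill-1), 51,802 (Apex-2), 49,515 (Alder-2), 47,075 (Talon-1), 45,522 (Talon-2), 45,174 (Quill-2)
The (k+1)-th unit-bid is $38,315.
Allocation: Alder 2, Apex 2, Quill 2, Talon 2. Every unit priced at $38,315.
Revenue = 8 × 38,315 = $306,520.

Total revenue: $306,520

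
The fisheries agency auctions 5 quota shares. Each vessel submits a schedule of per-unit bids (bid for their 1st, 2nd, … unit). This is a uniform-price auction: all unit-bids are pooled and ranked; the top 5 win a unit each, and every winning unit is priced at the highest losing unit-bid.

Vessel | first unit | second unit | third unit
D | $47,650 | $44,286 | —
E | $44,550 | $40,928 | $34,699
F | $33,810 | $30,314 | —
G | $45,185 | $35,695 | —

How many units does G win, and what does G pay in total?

Merging the schedules and taking the best 5: 47,650 (D-1), 45,185 (G-1), 44,550 (E-1), 44,286 (D-2), 40,928 (E-2)
The (k+1)-th unit-bid is $35,695.
G wins 1 unit(s) at $35,695 each.

G: 1 unit, pays $35,695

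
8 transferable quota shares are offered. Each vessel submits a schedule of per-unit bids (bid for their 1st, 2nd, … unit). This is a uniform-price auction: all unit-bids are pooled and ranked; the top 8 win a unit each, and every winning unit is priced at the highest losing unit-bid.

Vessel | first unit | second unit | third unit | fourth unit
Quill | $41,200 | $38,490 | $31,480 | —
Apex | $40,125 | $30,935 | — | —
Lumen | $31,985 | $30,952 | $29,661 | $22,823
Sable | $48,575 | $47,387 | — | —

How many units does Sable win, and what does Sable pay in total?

Sable: 2 units, pays $61,870

All unit-bids, highest first — top 8: 48,575 (Sable-1), 47,387 (Sable-2), 41,200 (Quill-1), 40,125 (Apex-1), 38,490 (Quill-2), 31,985 (Lumen-1), 31,480 (Quill-3), 30,952 (Lumen-2)
The (k+1)-th unit-bid is $30,935.
Sable wins 2 unit(s) at $30,935 each.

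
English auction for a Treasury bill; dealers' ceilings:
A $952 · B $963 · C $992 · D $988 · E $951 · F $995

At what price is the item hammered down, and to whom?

Limits in order: 995 (F) > 992 (C) > 988 (D) > 963 (B) > 952 (A) > 951 (E)
C is the last rival to drop out, at $992; F remains and wins at that price.

F wins at $992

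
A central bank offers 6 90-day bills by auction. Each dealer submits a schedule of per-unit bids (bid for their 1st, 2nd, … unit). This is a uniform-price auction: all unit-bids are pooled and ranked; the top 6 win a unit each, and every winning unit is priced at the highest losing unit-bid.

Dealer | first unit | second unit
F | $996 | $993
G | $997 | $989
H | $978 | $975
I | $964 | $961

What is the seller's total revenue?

Pooled unit-bids ranked (top 6): 997 (G-1), 996 (F-1), 993 (F-2), 989 (G-2), 978 (H-1), 975 (H-2)
Highest rejected unit-bid = $964.
Allocation: F 2, G 2, H 2. Every unit priced at $964.
Revenue = 6 × 964 = $5,784.

Total revenue: $5,784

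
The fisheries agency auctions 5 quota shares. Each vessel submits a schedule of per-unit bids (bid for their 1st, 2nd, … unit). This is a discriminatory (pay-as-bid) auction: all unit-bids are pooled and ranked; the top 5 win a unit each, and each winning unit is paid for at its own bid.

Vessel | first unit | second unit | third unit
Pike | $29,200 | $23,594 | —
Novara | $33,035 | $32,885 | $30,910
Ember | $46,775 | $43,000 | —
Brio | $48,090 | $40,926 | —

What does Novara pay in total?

Pooled unit-bids ranked (top 5): 48,090 (Brio-1), 46,775 (Ember-1), 43,000 (Ember-2), 40,926 (Brio-2), 33,035 (Novara-1)
Next rejected bid: $32,885 (not a price — pay-as-bid).
Novara's winning unit-bids: 33,035 = $33,035.

Novara pays $33,035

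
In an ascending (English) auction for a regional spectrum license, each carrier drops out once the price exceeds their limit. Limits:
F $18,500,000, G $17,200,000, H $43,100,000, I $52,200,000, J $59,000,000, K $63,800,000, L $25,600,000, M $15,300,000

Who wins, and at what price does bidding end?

K wins at $59,000,000

Ascending (English) auction: the price rises until one bidder remains; the winner pays the price at which the last rival dropped out.
Limits ranked: 63,800,000 (K) > 59,000,000 (J) > 52,200,000 (I) > 43,100,000 (H) > 25,600,000 (L) > 18,500,000 (F) > …
Once the price passes $59,000,000, only K is left; the hammer falls at J's limit of $59,000,000.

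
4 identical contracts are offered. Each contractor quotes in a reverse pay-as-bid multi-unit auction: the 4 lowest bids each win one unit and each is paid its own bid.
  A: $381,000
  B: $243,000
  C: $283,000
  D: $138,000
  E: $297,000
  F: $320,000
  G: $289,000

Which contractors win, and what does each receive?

D $138,000, B $243,000, C $283,000, G $289,000

Ordering the bids: 138,000 (D), 243,000 (B), 283,000 (C), 289,000 (G), 297,000 (E), 320,000 (F), …
Winners (4 units): D, B, C, G.
Each winner is paid its own bid: D $138,000, B $243,000, C $283,000, G $289,000.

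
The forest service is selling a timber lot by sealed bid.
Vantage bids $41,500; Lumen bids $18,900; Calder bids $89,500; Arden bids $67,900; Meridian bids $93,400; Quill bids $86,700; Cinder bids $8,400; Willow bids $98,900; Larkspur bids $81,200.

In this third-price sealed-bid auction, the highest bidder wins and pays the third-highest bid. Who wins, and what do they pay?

Sorting bids: 98,900 (Willow) > 93,400 (Meridian) > 89,500 (Calder) > 86,700 (Quill) > 81,200 (Larkspur) > 67,900 (Arden) > …
Willow is highest; pays the third-highest bid, $89,500.

Willow pays $89,500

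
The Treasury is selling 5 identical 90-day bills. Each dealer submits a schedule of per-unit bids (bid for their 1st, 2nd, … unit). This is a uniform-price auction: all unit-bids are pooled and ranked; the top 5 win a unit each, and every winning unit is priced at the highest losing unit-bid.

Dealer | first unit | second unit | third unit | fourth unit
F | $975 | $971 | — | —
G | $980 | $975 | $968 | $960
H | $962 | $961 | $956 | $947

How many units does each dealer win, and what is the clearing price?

Merging the schedules and taking the best 5: 980 (G-1), 975 (F-1), 975 (G-2), 971 (F-2), 968 (G-3)
Highest rejected unit-bid = $962.
Allocation: F 2, G 3.

F 2, G 3; clearing price $962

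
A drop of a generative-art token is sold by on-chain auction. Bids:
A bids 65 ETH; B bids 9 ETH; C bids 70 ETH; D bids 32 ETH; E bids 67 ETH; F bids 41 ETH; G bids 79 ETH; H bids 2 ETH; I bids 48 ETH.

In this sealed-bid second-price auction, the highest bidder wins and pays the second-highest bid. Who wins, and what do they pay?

G pays 70 ETH

Sealed-bid second-price auction: the highest bidder wins and pays the second-highest bid.
Sorting bids: 79 (G) > 70 (C) > 67 (E) > 65 (A) > 48 (I) > 41 (F) > …
Second-price: G pays C's bid of 70 ETH.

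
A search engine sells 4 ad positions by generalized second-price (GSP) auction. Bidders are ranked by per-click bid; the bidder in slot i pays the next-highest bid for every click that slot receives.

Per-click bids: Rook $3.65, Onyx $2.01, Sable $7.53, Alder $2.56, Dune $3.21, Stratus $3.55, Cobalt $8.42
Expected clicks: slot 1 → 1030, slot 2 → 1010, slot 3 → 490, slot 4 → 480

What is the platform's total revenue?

Total revenue: $14722.70

Sorting advertisers: $8.42 (Cobalt) > $7.53 (Sable) > $3.65 (Rook) > $3.55 (Stratus) > $3.21 (Dune) > …
Slot 1: Cobalt pays $7.53 × 1030 = $7755.90
Slot 2: Sable pays $3.65 × 1010 = $3686.50
Slot 3: Rook pays $3.55 × 490 = $1739.50
Slot 4: Stratus pays $3.21 × 480 = $1540.80
Total = $14722.70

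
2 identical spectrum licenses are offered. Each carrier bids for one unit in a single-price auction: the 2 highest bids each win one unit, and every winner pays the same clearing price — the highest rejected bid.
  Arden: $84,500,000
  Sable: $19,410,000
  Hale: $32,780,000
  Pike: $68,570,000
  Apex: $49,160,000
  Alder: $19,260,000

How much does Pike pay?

Bids ranked high→low: 84,500,000 (Arden), 68,570,000 (Pike), 49,160,000 (Apex), 32,780,000 (Hale), …
Winners (2 units): Arden, Pike.
First losing bid is Apex's $49,160,000, which sets the uniform price.
Pike wins → pays $49,160,000.

Pike pays $49,160,000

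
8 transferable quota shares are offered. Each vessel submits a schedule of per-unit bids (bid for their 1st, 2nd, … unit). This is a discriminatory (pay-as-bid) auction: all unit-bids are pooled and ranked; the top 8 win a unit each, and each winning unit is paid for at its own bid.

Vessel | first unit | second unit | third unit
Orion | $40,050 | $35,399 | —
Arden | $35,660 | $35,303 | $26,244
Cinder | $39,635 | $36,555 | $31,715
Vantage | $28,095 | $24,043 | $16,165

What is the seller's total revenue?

All unit-bids, highest first — top 8: 40,050 (Orion-1), 39,635 (Cinder-1), 36,555 (Cinder-2), 35,660 (Arden-1), 35,399 (Orion-2), 35,303 (Arden-2), 31,715 (Cinder-3), 28,095 (Vantage-1)
Next rejected bid: $26,244 (not a price — pay-as-bid).
Each winning unit pays its own bid.
Revenue = 40,050 + 39,635 + 36,555 + 35,660 + 35,399 + 35,303 + 31,715 + 28,095 = $282,412.

Total revenue: $282,412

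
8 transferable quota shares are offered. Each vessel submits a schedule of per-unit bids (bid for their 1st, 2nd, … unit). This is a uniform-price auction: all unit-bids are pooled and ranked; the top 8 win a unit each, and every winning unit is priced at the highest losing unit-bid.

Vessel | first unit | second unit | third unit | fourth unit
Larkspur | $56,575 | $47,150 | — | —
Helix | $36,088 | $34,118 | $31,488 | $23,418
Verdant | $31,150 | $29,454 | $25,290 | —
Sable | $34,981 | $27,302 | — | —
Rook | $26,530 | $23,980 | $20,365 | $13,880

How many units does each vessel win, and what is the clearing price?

All unit-bids, highest first — top 8: 56,575 (Larkspur-1), 47,150 (Larkspur-2), 36,088 (Helix-1), 34,981 (Sable-1), 34,118 (Helix-2), 31,488 (Helix-3), 31,150 (Verdant-1), 29,454 (Verdant-2)
First bid not allocated: $27,302.
Allocation: Helix 3, Larkspur 2, Sable 1, Verdant 2.

Helix 3, Larkspur 2, Sable 1, Verdant 2; clearing price $27,302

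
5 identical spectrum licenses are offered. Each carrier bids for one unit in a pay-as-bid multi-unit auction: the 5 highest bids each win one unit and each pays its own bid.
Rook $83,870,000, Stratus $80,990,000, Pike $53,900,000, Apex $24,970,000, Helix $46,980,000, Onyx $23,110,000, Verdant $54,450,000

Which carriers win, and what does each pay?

Bids ranked high→low: 83,870,000 (Rook), 80,990,000 (Stratus), 54,450,000 (Verdant), 53,900,000 (Pike), 46,980,000 (Helix), 24,970,000 (Apex), 23,110,000 (Onyx)
The 5 highest are Rook, Stratus, Verdant, Pike, Helix.
Each winner pays its own bid: Rook $83,870,000, Stratus $80,990,000, Verdant $54,450,000, Pike $53,900,000, Helix $46,980,000.

Rook $83,870,000, Stratus $80,990,000, Verdant $54,450,000, Pike $53,900,000, Helix $46,980,000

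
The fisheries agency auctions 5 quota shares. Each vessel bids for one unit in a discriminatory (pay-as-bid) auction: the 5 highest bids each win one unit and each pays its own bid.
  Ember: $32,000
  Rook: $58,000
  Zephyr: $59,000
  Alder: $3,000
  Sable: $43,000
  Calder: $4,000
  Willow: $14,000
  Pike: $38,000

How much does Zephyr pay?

Bids ranked high→low: 59,000 (Zephyr), 58,000 (Rook), 43,000 (Sable), 38,000 (Pike), 32,000 (Ember), 14,000 (Willow), 4,000 (Calder), …
Winners (5 units): Zephyr, Rook, Sable, Pike, Ember.
Zephyr wins → own bid $59,000.

Zephyr pays $59,000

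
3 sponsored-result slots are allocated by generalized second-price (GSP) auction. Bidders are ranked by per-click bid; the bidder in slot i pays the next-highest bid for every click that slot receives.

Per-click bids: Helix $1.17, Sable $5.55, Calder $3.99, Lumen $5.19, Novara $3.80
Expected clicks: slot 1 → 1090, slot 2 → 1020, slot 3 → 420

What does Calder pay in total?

Sorting advertisers: $5.55 (Sable) > $5.19 (Lumen) > $3.99 (Calder) > $3.80 (Novara) > …
Calder holds slot 3 → pays next bid $3.80 × 420 clicks = $1596.00.

Calder pays $1596.00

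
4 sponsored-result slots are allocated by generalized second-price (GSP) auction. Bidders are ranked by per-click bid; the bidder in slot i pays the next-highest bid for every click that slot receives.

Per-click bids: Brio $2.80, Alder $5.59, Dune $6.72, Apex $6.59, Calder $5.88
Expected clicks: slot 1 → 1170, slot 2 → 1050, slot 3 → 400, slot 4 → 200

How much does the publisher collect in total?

Per-click bids in order: $6.72 (Dune) > $6.59 (Apex) > $5.88 (Calder) > $5.59 (Alder) > $2.80 (Brio)
Slot 1: Dune pays $6.59 × 1170 = $7710.30
Slot 2: Apex pays $5.88 × 1050 = $6174.00
Slot 3: Calder pays $5.59 × 400 = $2236.00
Slot 4: Alder pays $2.80 × 200 = $560.00
Total = $16680.30

Total revenue: $16680.30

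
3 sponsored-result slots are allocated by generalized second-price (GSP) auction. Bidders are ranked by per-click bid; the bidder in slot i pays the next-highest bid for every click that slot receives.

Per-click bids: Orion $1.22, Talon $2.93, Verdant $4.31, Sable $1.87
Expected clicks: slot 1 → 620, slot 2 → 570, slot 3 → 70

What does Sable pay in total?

Ranked by bid: $4.31 (Verdant) > $2.93 (Talon) > $1.87 (Sable) > $1.22 (Orion)
Sable holds slot 3 → pays next bid $1.22 × 70 clicks = $85.40.

Sable pays $85.40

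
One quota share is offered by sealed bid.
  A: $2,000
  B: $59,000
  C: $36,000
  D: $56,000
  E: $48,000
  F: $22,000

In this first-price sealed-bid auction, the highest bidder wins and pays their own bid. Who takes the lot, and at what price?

B pays $59,000

Bids ranked: 59,000 (B) > 56,000 (D) > 48,000 (E) > 36,000 (C) > 22,000 (F) > 2,000 (A)
B has the highest bid and pays exactly that: $59,000.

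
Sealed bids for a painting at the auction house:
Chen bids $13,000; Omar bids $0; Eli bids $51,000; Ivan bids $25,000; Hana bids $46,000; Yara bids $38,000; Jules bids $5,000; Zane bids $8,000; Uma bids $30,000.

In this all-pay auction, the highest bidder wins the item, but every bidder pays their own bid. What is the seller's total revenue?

All-pay auction: the highest bidder wins the item, but every bidder pays their own bid.
Bids ranked: 51,000 (Eli) > 46,000 (Hana) > 38,000 (Yara) > 30,000 (Uma) > 25,000 (Ivan) > 13,000 (Chen) > …
Eli wins with the top bid; all bids are sunk regardless.
Every bidder forfeits their bid regardless of winning.
Revenue = 13,000 + 0 + 51,000 + 25,000 + 46,000 + 38,000 + 5,000 + 8,000 + 30,000 = $216,000.

Total revenue: $216,000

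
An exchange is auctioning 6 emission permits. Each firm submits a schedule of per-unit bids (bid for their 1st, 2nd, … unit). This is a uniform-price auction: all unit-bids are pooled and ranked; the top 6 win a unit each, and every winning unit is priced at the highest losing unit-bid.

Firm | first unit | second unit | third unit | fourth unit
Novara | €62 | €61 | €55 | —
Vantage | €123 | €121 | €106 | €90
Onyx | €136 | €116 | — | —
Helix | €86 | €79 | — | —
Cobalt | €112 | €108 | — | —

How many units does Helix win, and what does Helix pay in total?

Helix: 0 units, pays €0

Merging the schedules and taking the best 6: 136 (Onyx-1), 123 (Vantage-1), 121 (Vantage-2), 116 (Onyx-2), 112 (Cobalt-1), 108 (Cobalt-2)
Highest rejected unit-bid = €106.
Helix wins 0 unit(s) at €106 each.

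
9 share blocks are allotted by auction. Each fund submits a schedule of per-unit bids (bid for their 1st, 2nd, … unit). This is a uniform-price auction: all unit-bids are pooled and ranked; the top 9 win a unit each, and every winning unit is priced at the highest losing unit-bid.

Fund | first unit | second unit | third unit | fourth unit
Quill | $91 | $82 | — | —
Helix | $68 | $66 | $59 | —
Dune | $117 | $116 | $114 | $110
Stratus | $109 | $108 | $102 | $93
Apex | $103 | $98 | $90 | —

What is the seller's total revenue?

Pooled unit-bids ranked (top 9): 117 (Dune-1), 116 (Dune-2), 114 (Dune-3), 110 (Dune-4), 109 (Stratus-1), 108 (Stratus-2), 103 (Apex-1), 102 (Stratus-3), 98 (Apex-2)
Highest rejected unit-bid = $93.
Allocation: Apex 2, Dune 4, Stratus 3. Every unit priced at $93.
Revenue = 9 × 93 = $837.

Total revenue: $837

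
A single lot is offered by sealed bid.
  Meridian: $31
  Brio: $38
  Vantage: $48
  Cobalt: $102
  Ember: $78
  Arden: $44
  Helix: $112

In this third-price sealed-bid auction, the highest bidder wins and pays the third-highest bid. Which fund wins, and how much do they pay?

Third-price sealed-bid auction: the highest bidder wins and pays the third-highest bid.
Bids in order: 112 (Helix) > 102 (Cobalt) > 78 (Ember) > 48 (Vantage) > 44 (Arden) > 38 (Brio) > …
Helix is highest; pays the third-highest bid, $78.

Helix pays $78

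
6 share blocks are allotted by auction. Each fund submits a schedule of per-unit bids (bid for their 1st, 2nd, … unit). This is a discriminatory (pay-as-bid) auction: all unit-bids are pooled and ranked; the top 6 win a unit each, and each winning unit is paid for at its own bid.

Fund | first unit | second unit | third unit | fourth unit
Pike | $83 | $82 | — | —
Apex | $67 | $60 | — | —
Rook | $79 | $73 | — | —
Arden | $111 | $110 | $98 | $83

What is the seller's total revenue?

Pooled unit-bids ranked (top 6): 111 (Arden-1), 110 (Arden-2), 98 (Arden-3), 83 (Pike-1), 83 (Arden-4), 82 (Pike-2)
Next rejected bid: $79 (not a price — pay-as-bid).
Each winning unit pays its own bid.
Revenue = 111 + 110 + 98 + 83 + 83 + 82 = $567.

Total revenue: $567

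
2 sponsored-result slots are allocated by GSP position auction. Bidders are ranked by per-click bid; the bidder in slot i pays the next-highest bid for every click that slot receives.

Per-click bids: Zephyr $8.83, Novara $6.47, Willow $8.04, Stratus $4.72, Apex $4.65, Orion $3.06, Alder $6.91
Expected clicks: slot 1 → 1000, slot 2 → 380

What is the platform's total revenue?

Total revenue: $10665.80

Sorting advertisers: $8.83 (Zephyr) > $8.04 (Willow) > $6.91 (Alder) > …
Slot 1: Zephyr pays $8.04 × 1000 = $8040.00
Slot 2: Willow pays $6.91 × 380 = $2625.80
Total = $10665.80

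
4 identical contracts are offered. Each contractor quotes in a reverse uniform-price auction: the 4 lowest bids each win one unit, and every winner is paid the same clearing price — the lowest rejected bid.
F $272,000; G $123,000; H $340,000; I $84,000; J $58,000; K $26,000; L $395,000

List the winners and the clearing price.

Ordering the bids: 26,000 (K), 58,000 (J), 84,000 (I), 123,000 (G), 272,000 (F), 340,000 (H), …
Winners (4 units): K, J, I, G.
Clearing price = lowest rejected bid = $272,000.

K, J, I, G; each is paid $272,000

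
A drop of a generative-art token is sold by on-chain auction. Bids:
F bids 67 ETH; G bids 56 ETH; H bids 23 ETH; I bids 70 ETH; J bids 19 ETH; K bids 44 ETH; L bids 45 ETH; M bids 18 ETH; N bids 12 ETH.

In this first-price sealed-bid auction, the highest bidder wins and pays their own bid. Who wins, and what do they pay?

I pays 70 ETH

First-price sealed-bid auction: the highest bidder wins and pays their own bid.
Bids in order: 70 (I) > 67 (F) > 56 (G) > 45 (L) > 44 (K) > 23 (H) > …
I is highest → pays own bid, 70 ETH.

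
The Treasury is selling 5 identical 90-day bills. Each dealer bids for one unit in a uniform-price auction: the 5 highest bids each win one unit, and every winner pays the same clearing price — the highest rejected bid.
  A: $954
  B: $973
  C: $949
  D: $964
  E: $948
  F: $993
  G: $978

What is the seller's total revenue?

Ordering the bids: 993 (F), 978 (G), 973 (B), 964 (D), 954 (A), 949 (C), 948 (E)
Top 5: F, G, B, D, A.
First losing bid is C's $949, which sets the uniform price.
Total revenue = 5 × $949 = $4,745.

Total revenue: $4,745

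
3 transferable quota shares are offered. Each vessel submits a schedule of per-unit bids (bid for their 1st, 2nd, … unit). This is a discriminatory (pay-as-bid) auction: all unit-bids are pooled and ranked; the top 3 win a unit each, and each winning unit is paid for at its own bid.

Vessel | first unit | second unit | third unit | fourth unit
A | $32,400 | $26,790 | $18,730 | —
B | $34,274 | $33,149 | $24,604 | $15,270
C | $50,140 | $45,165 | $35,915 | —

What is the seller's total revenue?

Merging the schedules and taking the best 3: 50,140 (C-1), 45,165 (C-2), 35,915 (C-3)
Next rejected bid: $34,274 (not a price — pay-as-bid).
Each winning unit pays its own bid.
Revenue = 50,140 + 45,165 + 35,915 = $131,220.

Total revenue: $131,220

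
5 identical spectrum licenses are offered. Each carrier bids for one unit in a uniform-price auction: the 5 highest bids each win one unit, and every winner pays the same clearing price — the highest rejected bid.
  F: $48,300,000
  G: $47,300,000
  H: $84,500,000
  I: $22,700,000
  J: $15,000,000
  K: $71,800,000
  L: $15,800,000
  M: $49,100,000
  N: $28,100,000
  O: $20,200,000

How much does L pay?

L pays $0

Bids ranked high→low: 84,500,000 (H), 71,800,000 (K), 49,100,000 (M), 48,300,000 (F), 47,300,000 (G), 28,100,000 (N), 22,700,000 (I), …
The 5 highest are H, K, M, F, G.
First losing bid is N's $28,100,000, which sets the uniform price.
L does not win → pays $0.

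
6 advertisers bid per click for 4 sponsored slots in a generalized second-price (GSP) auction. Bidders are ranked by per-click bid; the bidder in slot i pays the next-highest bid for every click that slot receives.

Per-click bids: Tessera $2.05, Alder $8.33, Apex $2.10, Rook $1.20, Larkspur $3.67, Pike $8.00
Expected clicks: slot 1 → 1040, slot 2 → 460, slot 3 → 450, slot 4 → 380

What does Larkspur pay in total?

Ranked by bid: $8.33 (Alder) > $8.00 (Pike) > $3.67 (Larkspur) > $2.10 (Apex) > $2.05 (Tessera) > …
Larkspur holds slot 3 → pays next bid $2.10 × 450 clicks = $945.00.

Larkspur pays $945.00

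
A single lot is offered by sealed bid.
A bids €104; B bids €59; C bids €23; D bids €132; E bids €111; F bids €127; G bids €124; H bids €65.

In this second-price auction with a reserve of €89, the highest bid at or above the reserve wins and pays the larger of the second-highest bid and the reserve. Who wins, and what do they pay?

D pays €127

Second-price auction with a reserve of €89: the highest bid at or above the reserve wins and pays the larger of the second-highest bid and the reserve.
Sorting bids: 132 (D) > 127 (F) > 124 (G) > 111 (E) > 104 (A) > 65 (H) > …
Highest eligible bid: D at €132.
max(second-highest €127, reserve €89) = €127; the reserve does not bind.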